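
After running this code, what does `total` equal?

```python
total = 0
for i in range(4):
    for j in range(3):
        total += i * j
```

Let's trace through this code step by step.

Initialize: total = 0
Entering loop: for i in range(4):

After execution: total = 18
18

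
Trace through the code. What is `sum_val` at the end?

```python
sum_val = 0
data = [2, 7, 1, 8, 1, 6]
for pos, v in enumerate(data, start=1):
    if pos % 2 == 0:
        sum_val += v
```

Let's trace through this code step by step.

Initialize: sum_val = 0
Initialize: data = [2, 7, 1, 8, 1, 6]
Entering loop: for pos, v in enumerate(data, start=1):

After execution: sum_val = 21
21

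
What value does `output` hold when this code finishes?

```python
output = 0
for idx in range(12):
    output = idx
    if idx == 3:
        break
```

Let's trace through this code step by step.

Initialize: output = 0
Entering loop: for idx in range(12):

After execution: output = 3
3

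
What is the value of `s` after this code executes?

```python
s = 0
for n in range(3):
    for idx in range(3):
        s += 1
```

Let's trace through this code step by step.

Initialize: s = 0
Entering loop: for n in range(3):

After execution: s = 9
9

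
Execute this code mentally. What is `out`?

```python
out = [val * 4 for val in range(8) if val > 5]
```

Let's trace through this code step by step.

Initialize: out = [val * 4 for val in range(8) if val > 5]

After execution: out = [24, 28]
[24, 28]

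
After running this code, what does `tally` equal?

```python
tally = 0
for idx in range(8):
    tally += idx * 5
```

Let's trace through this code step by step.

Initialize: tally = 0
Entering loop: for idx in range(8):

After execution: tally = 140
140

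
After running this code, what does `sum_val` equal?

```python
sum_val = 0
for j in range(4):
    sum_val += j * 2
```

Let's trace through this code step by step.

Initialize: sum_val = 0
Entering loop: for j in range(4):

After execution: sum_val = 12
12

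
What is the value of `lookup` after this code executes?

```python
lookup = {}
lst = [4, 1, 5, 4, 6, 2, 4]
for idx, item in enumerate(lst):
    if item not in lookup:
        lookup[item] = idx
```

Let's trace through this code step by step.

Initialize: lookup = {}
Initialize: lst = [4, 1, 5, 4, 6, 2, 4]
Entering loop: for idx, item in enumerate(lst):

After execution: lookup = {4: 0, 1: 1, 5: 2, 6: 4, 2: 5}
{4: 0, 1: 1, 5: 2, 6: 4, 2: 5}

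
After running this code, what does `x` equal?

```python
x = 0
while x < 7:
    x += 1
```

Let's trace through this code step by step.

Initialize: x = 0
Entering loop: while x < 7:

After execution: x = 7
7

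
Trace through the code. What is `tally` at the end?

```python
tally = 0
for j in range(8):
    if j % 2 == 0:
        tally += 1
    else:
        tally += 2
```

Let's trace through this code step by step.

Initialize: tally = 0
Entering loop: for j in range(8):

After execution: tally = 12
12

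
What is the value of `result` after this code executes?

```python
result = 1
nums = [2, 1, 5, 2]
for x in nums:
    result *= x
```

Let's trace through this code step by step.

Initialize: result = 1
Initialize: nums = [2, 1, 5, 2]
Entering loop: for x in nums:

After execution: result = 20
20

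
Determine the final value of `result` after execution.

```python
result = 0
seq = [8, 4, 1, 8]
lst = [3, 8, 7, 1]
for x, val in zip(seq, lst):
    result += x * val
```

Let's trace through this code step by step.

Initialize: result = 0
Initialize: seq = [8, 4, 1, 8]
Initialize: lst = [3, 8, 7, 1]
Entering loop: for x, val in zip(seq, lst):

After execution: result = 71
71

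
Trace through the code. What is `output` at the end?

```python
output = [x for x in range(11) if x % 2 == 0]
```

Let's trace through this code step by step.

Initialize: output = [x for x in range(11) if x % 2 == 0]

After execution: output = [0, 2, 4, 6, 8, 10]
[0, 2, 4, 6, 8, 10]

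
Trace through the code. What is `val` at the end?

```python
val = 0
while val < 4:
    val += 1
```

Let's trace through this code step by step.

Initialize: val = 0
Entering loop: while val < 4:

After execution: val = 4
4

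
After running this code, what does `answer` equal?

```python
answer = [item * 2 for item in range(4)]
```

Let's trace through this code step by step.

Initialize: answer = [item * 2 for item in range(4)]

After execution: answer = [0, 2, 4, 6]
[0, 2, 4, 6]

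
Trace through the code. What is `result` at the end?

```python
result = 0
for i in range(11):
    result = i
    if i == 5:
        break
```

Let's trace through this code step by step.

Initialize: result = 0
Entering loop: for i in range(11):

After execution: result = 5
5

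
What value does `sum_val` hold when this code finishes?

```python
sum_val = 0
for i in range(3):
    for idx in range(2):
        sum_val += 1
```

Let's trace through this code step by step.

Initialize: sum_val = 0
Entering loop: for i in range(3):

After execution: sum_val = 6
6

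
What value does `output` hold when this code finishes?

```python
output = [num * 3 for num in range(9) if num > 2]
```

Let's trace through this code step by step.

Initialize: output = [num * 3 for num in range(9) if num > 2]

After execution: output = [9, 12, 15, 18, 21, 24]
[9, 12, 15, 18, 21, 24]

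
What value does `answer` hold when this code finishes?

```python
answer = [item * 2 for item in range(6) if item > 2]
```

Let's trace through this code step by step.

Initialize: answer = [item * 2 for item in range(6) if item > 2]

After execution: answer = [6, 8, 10]
[6, 8, 10]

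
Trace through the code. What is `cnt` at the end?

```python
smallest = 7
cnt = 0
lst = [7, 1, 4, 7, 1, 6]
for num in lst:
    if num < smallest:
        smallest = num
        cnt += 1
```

Let's trace through this code step by step.

Initialize: smallest = 7
Initialize: cnt = 0
Initialize: lst = [7, 1, 4, 7, 1, 6]
Entering loop: for num in lst:

After execution: cnt = 1
1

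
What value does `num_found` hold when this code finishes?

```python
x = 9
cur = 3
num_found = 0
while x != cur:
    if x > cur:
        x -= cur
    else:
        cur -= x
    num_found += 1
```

Let's trace through this code step by step.

Initialize: x = 9
Initialize: cur = 3
Initialize: num_found = 0
Entering loop: while x != cur:

After execution: num_found = 2
2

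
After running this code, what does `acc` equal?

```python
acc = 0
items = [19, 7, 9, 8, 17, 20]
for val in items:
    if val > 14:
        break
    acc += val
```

Let's trace through this code step by step.

Initialize: acc = 0
Initialize: items = [19, 7, 9, 8, 17, 20]
Entering loop: for val in items:

After execution: acc = 0
0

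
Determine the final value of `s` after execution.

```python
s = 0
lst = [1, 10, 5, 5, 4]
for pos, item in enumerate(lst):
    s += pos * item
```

Let's trace through this code step by step.

Initialize: s = 0
Initialize: lst = [1, 10, 5, 5, 4]
Entering loop: for pos, item in enumerate(lst):

After execution: s = 51
51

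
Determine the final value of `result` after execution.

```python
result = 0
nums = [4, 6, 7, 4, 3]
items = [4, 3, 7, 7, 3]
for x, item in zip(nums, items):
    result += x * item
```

Let's trace through this code step by step.

Initialize: result = 0
Initialize: nums = [4, 6, 7, 4, 3]
Initialize: items = [4, 3, 7, 7, 3]
Entering loop: for x, item in zip(nums, items):

After execution: result = 120
120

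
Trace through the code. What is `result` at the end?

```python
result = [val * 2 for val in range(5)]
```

Let's trace through this code step by step.

Initialize: result = [val * 2 for val in range(5)]

After execution: result = [0, 2, 4, 6, 8]
[0, 2, 4, 6, 8]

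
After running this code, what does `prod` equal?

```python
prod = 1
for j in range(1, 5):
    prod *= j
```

Let's trace through this code step by step.

Initialize: prod = 1
Entering loop: for j in range(1, 5):

After execution: prod = 24
24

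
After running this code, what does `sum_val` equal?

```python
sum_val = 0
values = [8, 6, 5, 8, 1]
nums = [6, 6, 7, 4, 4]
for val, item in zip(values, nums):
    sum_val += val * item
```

Let's trace through this code step by step.

Initialize: sum_val = 0
Initialize: values = [8, 6, 5, 8, 1]
Initialize: nums = [6, 6, 7, 4, 4]
Entering loop: for val, item in zip(values, nums):

After execution: sum_val = 155
155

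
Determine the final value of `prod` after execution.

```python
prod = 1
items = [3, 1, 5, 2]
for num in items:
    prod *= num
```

Let's trace through this code step by step.

Initialize: prod = 1
Initialize: items = [3, 1, 5, 2]
Entering loop: for num in items:

After execution: prod = 30
30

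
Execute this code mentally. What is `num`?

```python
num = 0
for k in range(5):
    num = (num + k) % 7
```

Let's trace through this code step by step.

Initialize: num = 0
Entering loop: for k in range(5):

After execution: num = 3
3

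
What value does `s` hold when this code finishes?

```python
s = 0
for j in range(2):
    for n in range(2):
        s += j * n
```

Let's trace through this code step by step.

Initialize: s = 0
Entering loop: for j in range(2):

After execution: s = 1
1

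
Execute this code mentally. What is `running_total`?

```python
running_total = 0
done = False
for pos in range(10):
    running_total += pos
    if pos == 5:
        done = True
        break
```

Let's trace through this code step by step.

Initialize: running_total = 0
Initialize: done = False
Entering loop: for pos in range(10):

After execution: running_total = 15
15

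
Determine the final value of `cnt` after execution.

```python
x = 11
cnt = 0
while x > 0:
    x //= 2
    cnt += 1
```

Let's trace through this code step by step.

Initialize: x = 11
Initialize: cnt = 0
Entering loop: while x > 0:

After execution: cnt = 4
4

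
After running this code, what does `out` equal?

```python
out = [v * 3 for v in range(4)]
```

Let's trace through this code step by step.

Initialize: out = [v * 3 for v in range(4)]

After execution: out = [0, 3, 6, 9]
[0, 3, 6, 9]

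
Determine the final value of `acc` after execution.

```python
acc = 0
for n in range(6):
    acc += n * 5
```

Let's trace through this code step by step.

Initialize: acc = 0
Entering loop: for n in range(6):

After execution: acc = 75
75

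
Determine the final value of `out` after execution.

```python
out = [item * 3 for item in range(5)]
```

Let's trace through this code step by step.

Initialize: out = [item * 3 for item in range(5)]

After execution: out = [0, 3, 6, 9, 12]
[0, 3, 6, 9, 12]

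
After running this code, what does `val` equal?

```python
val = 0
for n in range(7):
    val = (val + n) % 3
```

Let's trace through this code step by step.

Initialize: val = 0
Entering loop: for n in range(7):

After execution: val = 0
0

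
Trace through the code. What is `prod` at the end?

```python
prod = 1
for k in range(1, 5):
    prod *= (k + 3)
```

Let's trace through this code step by step.

Initialize: prod = 1
Entering loop: for k in range(1, 5):

After execution: prod = 840
840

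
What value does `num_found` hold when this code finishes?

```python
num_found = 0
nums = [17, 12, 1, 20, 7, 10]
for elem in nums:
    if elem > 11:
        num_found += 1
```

Let's trace through this code step by step.

Initialize: num_found = 0
Initialize: nums = [17, 12, 1, 20, 7, 10]
Entering loop: for elem in nums:

After execution: num_found = 3
3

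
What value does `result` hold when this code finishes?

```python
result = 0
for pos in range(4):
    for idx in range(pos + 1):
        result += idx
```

Let's trace through this code step by step.

Initialize: result = 0
Entering loop: for pos in range(4):

After execution: result = 10
10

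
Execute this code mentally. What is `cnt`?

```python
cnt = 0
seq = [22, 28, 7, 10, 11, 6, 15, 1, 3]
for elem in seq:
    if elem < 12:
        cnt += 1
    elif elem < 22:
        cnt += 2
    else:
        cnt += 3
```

Let's trace through this code step by step.

Initialize: cnt = 0
Initialize: seq = [22, 28, 7, 10, 11, 6, 15, 1, 3]
Entering loop: for elem in seq:

After execution: cnt = 14
14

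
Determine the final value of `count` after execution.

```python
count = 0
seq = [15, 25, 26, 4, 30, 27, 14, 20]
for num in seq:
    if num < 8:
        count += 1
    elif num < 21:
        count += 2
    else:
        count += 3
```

Let's trace through this code step by step.

Initialize: count = 0
Initialize: seq = [15, 25, 26, 4, 30, 27, 14, 20]
Entering loop: for num in seq:

After execution: count = 19
19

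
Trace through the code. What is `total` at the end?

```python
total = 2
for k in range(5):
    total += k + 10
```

Let's trace through this code step by step.

Initialize: total = 2
Entering loop: for k in range(5):

After execution: total = 62
62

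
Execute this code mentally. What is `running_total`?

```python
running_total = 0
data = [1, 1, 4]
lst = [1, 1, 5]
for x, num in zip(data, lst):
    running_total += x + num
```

Let's trace through this code step by step.

Initialize: running_total = 0
Initialize: data = [1, 1, 4]
Initialize: lst = [1, 1, 5]
Entering loop: for x, num in zip(data, lst):

After execution: running_total = 13
13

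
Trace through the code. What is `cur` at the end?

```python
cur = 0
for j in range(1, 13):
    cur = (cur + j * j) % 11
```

Let's trace through this code step by step.

Initialize: cur = 0
Entering loop: for j in range(1, 13):

After execution: cur = 1
1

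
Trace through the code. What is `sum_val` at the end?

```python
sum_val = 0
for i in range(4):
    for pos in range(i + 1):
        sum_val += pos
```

Let's trace through this code step by step.

Initialize: sum_val = 0
Entering loop: for i in range(4):

After execution: sum_val = 10
10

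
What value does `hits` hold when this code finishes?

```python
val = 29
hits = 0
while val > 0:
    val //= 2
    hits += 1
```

Let's trace through this code step by step.

Initialize: val = 29
Initialize: hits = 0
Entering loop: while val > 0:

After execution: hits = 5
5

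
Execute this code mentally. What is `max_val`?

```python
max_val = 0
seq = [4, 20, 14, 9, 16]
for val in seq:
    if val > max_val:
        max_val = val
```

Let's trace through this code step by step.

Initialize: max_val = 0
Initialize: seq = [4, 20, 14, 9, 16]
Entering loop: for val in seq:

After execution: max_val = 20
20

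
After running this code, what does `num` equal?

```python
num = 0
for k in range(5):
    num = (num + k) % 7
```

Let's trace through this code step by step.

Initialize: num = 0
Entering loop: for k in range(5):

After execution: num = 3
3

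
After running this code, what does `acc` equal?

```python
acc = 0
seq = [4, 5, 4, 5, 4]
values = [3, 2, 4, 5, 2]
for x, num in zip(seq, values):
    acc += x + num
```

Let's trace through this code step by step.

Initialize: acc = 0
Initialize: seq = [4, 5, 4, 5, 4]
Initialize: values = [3, 2, 4, 5, 2]
Entering loop: for x, num in zip(seq, values):

After execution: acc = 38
38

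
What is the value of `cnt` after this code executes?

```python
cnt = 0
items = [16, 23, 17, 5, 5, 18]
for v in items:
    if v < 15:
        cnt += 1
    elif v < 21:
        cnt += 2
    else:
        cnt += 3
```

Let's trace through this code step by step.

Initialize: cnt = 0
Initialize: items = [16, 23, 17, 5, 5, 18]
Entering loop: for v in items:

After execution: cnt = 11
11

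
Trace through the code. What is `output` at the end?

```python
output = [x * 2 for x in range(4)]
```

Let's trace through this code step by step.

Initialize: output = [x * 2 for x in range(4)]

After execution: output = [0, 2, 4, 6]
[0, 2, 4, 6]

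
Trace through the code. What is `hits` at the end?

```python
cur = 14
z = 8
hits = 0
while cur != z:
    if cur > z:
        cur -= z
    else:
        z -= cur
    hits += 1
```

Let's trace through this code step by step.

Initialize: cur = 14
Initialize: z = 8
Initialize: hits = 0
Entering loop: while cur != z:

After execution: hits = 4
4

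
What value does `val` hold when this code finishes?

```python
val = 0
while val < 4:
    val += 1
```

Let's trace through this code step by step.

Initialize: val = 0
Entering loop: while val < 4:

After execution: val = 4
4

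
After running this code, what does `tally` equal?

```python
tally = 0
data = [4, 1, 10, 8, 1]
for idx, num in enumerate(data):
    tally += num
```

Let's trace through this code step by step.

Initialize: tally = 0
Initialize: data = [4, 1, 10, 8, 1]
Entering loop: for idx, num in enumerate(data):

After execution: tally = 24
24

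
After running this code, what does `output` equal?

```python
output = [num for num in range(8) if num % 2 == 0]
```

Let's trace through this code step by step.

Initialize: output = [num for num in range(8) if num % 2 == 0]

After execution: output = [0, 2, 4, 6]
[0, 2, 4, 6]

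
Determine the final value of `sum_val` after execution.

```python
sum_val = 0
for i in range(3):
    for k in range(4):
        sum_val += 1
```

Let's trace through this code step by step.

Initialize: sum_val = 0
Entering loop: for i in range(3):

After execution: sum_val = 12
12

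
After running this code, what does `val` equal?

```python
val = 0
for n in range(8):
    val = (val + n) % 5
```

Let's trace through this code step by step.

Initialize: val = 0
Entering loop: for n in range(8):

After execution: val = 3
3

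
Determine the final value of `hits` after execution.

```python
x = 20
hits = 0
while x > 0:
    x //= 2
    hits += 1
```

Let's trace through this code step by step.

Initialize: x = 20
Initialize: hits = 0
Entering loop: while x > 0:

After execution: hits = 5
5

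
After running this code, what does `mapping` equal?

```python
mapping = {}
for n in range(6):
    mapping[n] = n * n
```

Let's trace through this code step by step.

Initialize: mapping = {}
Entering loop: for n in range(6):

After execution: mapping = {0: 0, 1: 1, 2: 4, 3: 9, 4: 16, 5: 25}
{0: 0, 1: 1, 2: 4, 3: 9, 4: 16, 5: 25}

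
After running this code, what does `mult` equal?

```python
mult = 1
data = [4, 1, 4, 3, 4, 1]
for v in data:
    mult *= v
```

Let's trace through this code step by step.

Initialize: mult = 1
Initialize: data = [4, 1, 4, 3, 4, 1]
Entering loop: for v in data:

After execution: mult = 192
192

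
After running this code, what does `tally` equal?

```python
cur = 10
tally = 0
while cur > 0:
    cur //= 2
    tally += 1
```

Let's trace through this code step by step.

Initialize: cur = 10
Initialize: tally = 0
Entering loop: while cur > 0:

After execution: tally = 4
4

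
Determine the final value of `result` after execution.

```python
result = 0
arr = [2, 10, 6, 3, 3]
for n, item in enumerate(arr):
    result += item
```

Let's trace through this code step by step.

Initialize: result = 0
Initialize: arr = [2, 10, 6, 3, 3]
Entering loop: for n, item in enumerate(arr):

After execution: result = 24
24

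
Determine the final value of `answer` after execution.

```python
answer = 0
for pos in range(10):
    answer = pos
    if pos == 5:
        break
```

Let's trace through this code step by step.

Initialize: answer = 0
Entering loop: for pos in range(10):

After execution: answer = 5
5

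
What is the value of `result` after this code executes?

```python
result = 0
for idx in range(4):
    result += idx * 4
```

Let's trace through this code step by step.

Initialize: result = 0
Entering loop: for idx in range(4):

After execution: result = 24
24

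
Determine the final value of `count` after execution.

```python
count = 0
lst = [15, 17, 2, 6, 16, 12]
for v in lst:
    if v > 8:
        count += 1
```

Let's trace through this code step by step.

Initialize: count = 0
Initialize: lst = [15, 17, 2, 6, 16, 12]
Entering loop: for v in lst:

After execution: count = 4
4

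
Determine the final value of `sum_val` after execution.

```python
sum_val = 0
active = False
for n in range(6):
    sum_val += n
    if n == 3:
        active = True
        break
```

Let's trace through this code step by step.

Initialize: sum_val = 0
Initialize: active = False
Entering loop: for n in range(6):

After execution: sum_val = 6
6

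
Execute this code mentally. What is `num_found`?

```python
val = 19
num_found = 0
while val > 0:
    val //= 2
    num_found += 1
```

Let's trace through this code step by step.

Initialize: val = 19
Initialize: num_found = 0
Entering loop: while val > 0:

After execution: num_found = 5
5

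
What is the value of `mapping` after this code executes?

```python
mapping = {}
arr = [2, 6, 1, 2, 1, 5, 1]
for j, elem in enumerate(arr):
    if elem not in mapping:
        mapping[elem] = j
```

Let's trace through this code step by step.

Initialize: mapping = {}
Initialize: arr = [2, 6, 1, 2, 1, 5, 1]
Entering loop: for j, elem in enumerate(arr):

After execution: mapping = {2: 0, 6: 1, 1: 2, 5: 5}
{2: 0, 6: 1, 1: 2, 5: 5}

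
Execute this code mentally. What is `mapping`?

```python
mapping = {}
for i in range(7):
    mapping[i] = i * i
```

Let's trace through this code step by step.

Initialize: mapping = {}
Entering loop: for i in range(7):

After execution: mapping = {0: 0, 1: 1, 2: 4, 3: 9, 4: 16, 5: 25, 6: 36}
{0: 0, 1: 1, 2: 4, 3: 9, 4: 16, 5: 25, 6: 36}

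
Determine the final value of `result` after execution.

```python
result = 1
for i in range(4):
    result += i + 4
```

Let's trace through this code step by step.

Initialize: result = 1
Entering loop: for i in range(4):

After execution: result = 23
23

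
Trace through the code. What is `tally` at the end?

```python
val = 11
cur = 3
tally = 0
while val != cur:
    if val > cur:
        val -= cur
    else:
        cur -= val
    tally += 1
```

Let's trace through this code step by step.

Initialize: val = 11
Initialize: cur = 3
Initialize: tally = 0
Entering loop: while val != cur:

After execution: tally = 5
5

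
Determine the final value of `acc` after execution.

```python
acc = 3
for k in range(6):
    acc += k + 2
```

Let's trace through this code step by step.

Initialize: acc = 3
Entering loop: for k in range(6):

After execution: acc = 30
30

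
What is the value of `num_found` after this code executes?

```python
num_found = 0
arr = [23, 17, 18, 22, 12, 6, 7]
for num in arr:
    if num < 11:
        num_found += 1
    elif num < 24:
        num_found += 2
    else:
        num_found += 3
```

Let's trace through this code step by step.

Initialize: num_found = 0
Initialize: arr = [23, 17, 18, 22, 12, 6, 7]
Entering loop: for num in arr:

After execution: num_found = 12
12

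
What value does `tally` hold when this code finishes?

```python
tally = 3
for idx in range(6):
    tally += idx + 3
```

Let's trace through this code step by step.

Initialize: tally = 3
Entering loop: for idx in range(6):

After execution: tally = 36
36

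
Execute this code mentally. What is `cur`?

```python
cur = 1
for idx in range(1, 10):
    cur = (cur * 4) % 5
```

Let's trace through this code step by step.

Initialize: cur = 1
Entering loop: for idx in range(1, 10):

After execution: cur = 4
4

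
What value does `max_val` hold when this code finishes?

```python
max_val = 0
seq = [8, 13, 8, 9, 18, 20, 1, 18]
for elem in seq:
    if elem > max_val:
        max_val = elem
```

Let's trace through this code step by step.

Initialize: max_val = 0
Initialize: seq = [8, 13, 8, 9, 18, 20, 1, 18]
Entering loop: for elem in seq:

After execution: max_val = 20
20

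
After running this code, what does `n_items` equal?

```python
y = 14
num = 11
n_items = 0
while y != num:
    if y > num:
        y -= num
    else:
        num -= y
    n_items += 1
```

Let's trace through this code step by step.

Initialize: y = 14
Initialize: num = 11
Initialize: n_items = 0
Entering loop: while y != num:

After execution: n_items = 6
6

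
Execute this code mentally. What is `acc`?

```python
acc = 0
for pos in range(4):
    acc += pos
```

Let's trace through this code step by step.

Initialize: acc = 0
Entering loop: for pos in range(4):

After execution: acc = 6
6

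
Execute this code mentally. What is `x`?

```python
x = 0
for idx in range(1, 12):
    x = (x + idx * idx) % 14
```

Let's trace through this code step by step.

Initialize: x = 0
Entering loop: for idx in range(1, 12):

After execution: x = 2
2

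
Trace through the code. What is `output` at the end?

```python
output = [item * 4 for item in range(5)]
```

Let's trace through this code step by step.

Initialize: output = [item * 4 for item in range(5)]

After execution: output = [0, 4, 8, 12, 16]
[0, 4, 8, 12, 16]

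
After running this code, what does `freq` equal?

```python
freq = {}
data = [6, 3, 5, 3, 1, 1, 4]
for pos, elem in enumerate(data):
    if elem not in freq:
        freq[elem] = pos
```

Let's trace through this code step by step.

Initialize: freq = {}
Initialize: data = [6, 3, 5, 3, 1, 1, 4]
Entering loop: for pos, elem in enumerate(data):

After execution: freq = {6: 0, 3: 1, 5: 2, 1: 4, 4: 6}
{6: 0, 3: 1, 5: 2, 1: 4, 4: 6}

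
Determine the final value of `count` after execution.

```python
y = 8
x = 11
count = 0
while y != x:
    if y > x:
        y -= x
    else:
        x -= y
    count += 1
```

Let's trace through this code step by step.

Initialize: y = 8
Initialize: x = 11
Initialize: count = 0
Entering loop: while y != x:

After execution: count = 5
5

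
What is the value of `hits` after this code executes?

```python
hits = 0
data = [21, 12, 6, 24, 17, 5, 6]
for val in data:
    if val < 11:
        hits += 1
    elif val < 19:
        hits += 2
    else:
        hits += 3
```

Let's trace through this code step by step.

Initialize: hits = 0
Initialize: data = [21, 12, 6, 24, 17, 5, 6]
Entering loop: for val in data:

After execution: hits = 13
13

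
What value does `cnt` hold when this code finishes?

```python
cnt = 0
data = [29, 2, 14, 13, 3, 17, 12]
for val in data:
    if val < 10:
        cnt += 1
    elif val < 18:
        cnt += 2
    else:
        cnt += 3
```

Let's trace through this code step by step.

Initialize: cnt = 0
Initialize: data = [29, 2, 14, 13, 3, 17, 12]
Entering loop: for val in data:

After execution: cnt = 13
13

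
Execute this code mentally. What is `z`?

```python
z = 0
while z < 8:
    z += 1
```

Let's trace through this code step by step.

Initialize: z = 0
Entering loop: while z < 8:

After execution: z = 8
8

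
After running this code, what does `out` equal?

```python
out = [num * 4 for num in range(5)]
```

Let's trace through this code step by step.

Initialize: out = [num * 4 for num in range(5)]

After execution: out = [0, 4, 8, 12, 16]
[0, 4, 8, 12, 16]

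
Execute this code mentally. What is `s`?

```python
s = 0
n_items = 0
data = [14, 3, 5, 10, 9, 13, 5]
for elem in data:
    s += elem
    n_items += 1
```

Let's trace through this code step by step.

Initialize: s = 0
Initialize: n_items = 0
Initialize: data = [14, 3, 5, 10, 9, 13, 5]
Entering loop: for elem in data:

After execution: s = 59
59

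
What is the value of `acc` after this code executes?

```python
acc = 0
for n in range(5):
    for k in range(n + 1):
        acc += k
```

Let's trace through this code step by step.

Initialize: acc = 0
Entering loop: for n in range(5):

After execution: acc = 20
20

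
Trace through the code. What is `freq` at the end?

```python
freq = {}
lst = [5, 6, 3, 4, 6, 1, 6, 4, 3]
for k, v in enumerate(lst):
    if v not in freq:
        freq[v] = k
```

Let's trace through this code step by step.

Initialize: freq = {}
Initialize: lst = [5, 6, 3, 4, 6, 1, 6, 4, 3]
Entering loop: for k, v in enumerate(lst):

After execution: freq = {5: 0, 6: 1, 3: 2, 4: 3, 1: 5}
{5: 0, 6: 1, 3: 2, 4: 3, 1: 5}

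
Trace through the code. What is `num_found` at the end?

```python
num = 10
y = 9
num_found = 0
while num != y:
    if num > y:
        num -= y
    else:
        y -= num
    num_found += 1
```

Let's trace through this code step by step.

Initialize: num = 10
Initialize: y = 9
Initialize: num_found = 0
Entering loop: while num != y:

After execution: num_found = 9
9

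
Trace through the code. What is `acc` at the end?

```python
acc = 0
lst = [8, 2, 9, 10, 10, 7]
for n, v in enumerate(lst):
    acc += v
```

Let's trace through this code step by step.

Initialize: acc = 0
Initialize: lst = [8, 2, 9, 10, 10, 7]
Entering loop: for n, v in enumerate(lst):

After execution: acc = 46
46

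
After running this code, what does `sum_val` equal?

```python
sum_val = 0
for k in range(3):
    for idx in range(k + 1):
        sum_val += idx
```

Let's trace through this code step by step.

Initialize: sum_val = 0
Entering loop: for k in range(3):

After execution: sum_val = 4
4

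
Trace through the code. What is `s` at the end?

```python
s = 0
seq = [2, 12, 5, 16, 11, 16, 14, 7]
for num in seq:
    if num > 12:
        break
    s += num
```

Let's trace through this code step by step.

Initialize: s = 0
Initialize: seq = [2, 12, 5, 16, 11, 16, 14, 7]
Entering loop: for num in seq:

After execution: s = 19
19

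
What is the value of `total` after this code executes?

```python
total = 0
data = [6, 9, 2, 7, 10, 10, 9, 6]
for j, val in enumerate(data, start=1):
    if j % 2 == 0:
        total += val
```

Let's trace through this code step by step.

Initialize: total = 0
Initialize: data = [6, 9, 2, 7, 10, 10, 9, 6]
Entering loop: for j, val in enumerate(data, start=1):

After execution: total = 32
32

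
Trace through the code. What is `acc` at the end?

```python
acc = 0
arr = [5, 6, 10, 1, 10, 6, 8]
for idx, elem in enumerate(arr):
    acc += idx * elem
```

Let's trace through this code step by step.

Initialize: acc = 0
Initialize: arr = [5, 6, 10, 1, 10, 6, 8]
Entering loop: for idx, elem in enumerate(arr):

After execution: acc = 147
147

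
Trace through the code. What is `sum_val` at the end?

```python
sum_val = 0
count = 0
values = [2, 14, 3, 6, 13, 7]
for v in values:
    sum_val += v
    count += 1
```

Let's trace through this code step by step.

Initialize: sum_val = 0
Initialize: count = 0
Initialize: values = [2, 14, 3, 6, 13, 7]
Entering loop: for v in values:

After execution: sum_val = 45
45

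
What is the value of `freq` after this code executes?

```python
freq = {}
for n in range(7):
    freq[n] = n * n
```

Let's trace through this code step by step.

Initialize: freq = {}
Entering loop: for n in range(7):

After execution: freq = {0: 0, 1: 1, 2: 4, 3: 9, 4: 16, 5: 25, 6: 36}
{0: 0, 1: 1, 2: 4, 3: 9, 4: 16, 5: 25, 6: 36}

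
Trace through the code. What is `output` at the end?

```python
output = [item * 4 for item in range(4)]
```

Let's trace through this code step by step.

Initialize: output = [item * 4 for item in range(4)]

After execution: output = [0, 4, 8, 12]
[0, 4, 8, 12]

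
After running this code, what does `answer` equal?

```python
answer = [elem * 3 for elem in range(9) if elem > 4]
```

Let's trace through this code step by step.

Initialize: answer = [elem * 3 for elem in range(9) if elem > 4]

After execution: answer = [15, 18, 21, 24]
[15, 18, 21, 24]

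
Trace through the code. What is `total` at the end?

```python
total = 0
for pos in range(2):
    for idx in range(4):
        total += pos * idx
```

Let's trace through this code step by step.

Initialize: total = 0
Entering loop: for pos in range(2):

After execution: total = 6
6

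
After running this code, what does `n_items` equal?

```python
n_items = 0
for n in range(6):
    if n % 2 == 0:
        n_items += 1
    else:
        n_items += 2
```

Let's trace through this code step by step.

Initialize: n_items = 0
Entering loop: for n in range(6):

After execution: n_items = 9
9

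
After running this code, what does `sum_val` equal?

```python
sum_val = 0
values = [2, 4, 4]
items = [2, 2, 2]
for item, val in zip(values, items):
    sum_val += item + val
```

Let's trace through this code step by step.

Initialize: sum_val = 0
Initialize: values = [2, 4, 4]
Initialize: items = [2, 2, 2]
Entering loop: for item, val in zip(values, items):

After execution: sum_val = 16
16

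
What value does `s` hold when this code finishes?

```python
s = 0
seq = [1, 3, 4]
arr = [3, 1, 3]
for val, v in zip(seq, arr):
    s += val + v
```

Let's trace through this code step by step.

Initialize: s = 0
Initialize: seq = [1, 3, 4]
Initialize: arr = [3, 1, 3]
Entering loop: for val, v in zip(seq, arr):

After execution: s = 15
15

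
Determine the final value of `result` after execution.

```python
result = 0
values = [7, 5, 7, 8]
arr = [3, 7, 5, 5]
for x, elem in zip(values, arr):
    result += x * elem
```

Let's trace through this code step by step.

Initialize: result = 0
Initialize: values = [7, 5, 7, 8]
Initialize: arr = [3, 7, 5, 5]
Entering loop: for x, elem in zip(values, arr):

After execution: result = 131
131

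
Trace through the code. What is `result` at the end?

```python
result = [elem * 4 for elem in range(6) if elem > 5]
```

Let's trace through this code step by step.

Initialize: result = [elem * 4 for elem in range(6) if elem > 5]

After execution: result = []
[]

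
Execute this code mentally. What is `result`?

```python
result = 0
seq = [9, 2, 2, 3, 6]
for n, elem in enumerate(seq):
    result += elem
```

Let's trace through this code step by step.

Initialize: result = 0
Initialize: seq = [9, 2, 2, 3, 6]
Entering loop: for n, elem in enumerate(seq):

After execution: result = 22
22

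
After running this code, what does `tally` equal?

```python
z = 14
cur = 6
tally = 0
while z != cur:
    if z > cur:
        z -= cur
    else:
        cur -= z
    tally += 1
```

Let's trace through this code step by step.

Initialize: z = 14
Initialize: cur = 6
Initialize: tally = 0
Entering loop: while z != cur:

After execution: tally = 4
4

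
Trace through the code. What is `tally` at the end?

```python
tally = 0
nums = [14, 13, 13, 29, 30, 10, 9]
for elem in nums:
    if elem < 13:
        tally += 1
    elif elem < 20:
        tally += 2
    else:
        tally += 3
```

Let's trace through this code step by step.

Initialize: tally = 0
Initialize: nums = [14, 13, 13, 29, 30, 10, 9]
Entering loop: for elem in nums:

After execution: tally = 14
14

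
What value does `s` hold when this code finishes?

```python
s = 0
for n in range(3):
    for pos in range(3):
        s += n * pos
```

Let's trace through this code step by step.

Initialize: s = 0
Entering loop: for n in range(3):

After execution: s = 9
9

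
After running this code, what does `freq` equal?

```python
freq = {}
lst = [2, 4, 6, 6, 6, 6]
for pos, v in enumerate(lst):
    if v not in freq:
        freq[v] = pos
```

Let's trace through this code step by step.

Initialize: freq = {}
Initialize: lst = [2, 4, 6, 6, 6, 6]
Entering loop: for pos, v in enumerate(lst):

After execution: freq = {2: 0, 4: 1, 6: 2}
{2: 0, 4: 1, 6: 2}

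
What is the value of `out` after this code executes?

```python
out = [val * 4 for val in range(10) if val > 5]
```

Let's trace through this code step by step.

Initialize: out = [val * 4 for val in range(10) if val > 5]

After execution: out = [24, 28, 32, 36]
[24, 28, 32, 36]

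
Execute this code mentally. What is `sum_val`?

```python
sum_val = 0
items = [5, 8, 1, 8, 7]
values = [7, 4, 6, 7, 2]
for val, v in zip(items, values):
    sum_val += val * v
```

Let's trace through this code step by step.

Initialize: sum_val = 0
Initialize: items = [5, 8, 1, 8, 7]
Initialize: values = [7, 4, 6, 7, 2]
Entering loop: for val, v in zip(items, values):

After execution: sum_val = 143
143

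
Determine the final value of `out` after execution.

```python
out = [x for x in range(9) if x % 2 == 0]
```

Let's trace through this code step by step.

Initialize: out = [x for x in range(9) if x % 2 == 0]

After execution: out = [0, 2, 4, 6, 8]
[0, 2, 4, 6, 8]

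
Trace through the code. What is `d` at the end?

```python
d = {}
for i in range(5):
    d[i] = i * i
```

Let's trace through this code step by step.

Initialize: d = {}
Entering loop: for i in range(5):

After execution: d = {0: 0, 1: 1, 2: 4, 3: 9, 4: 16}
{0: 0, 1: 1, 2: 4, 3: 9, 4: 16}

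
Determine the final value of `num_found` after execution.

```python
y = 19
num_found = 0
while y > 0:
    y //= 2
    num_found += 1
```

Let's trace through this code step by step.

Initialize: y = 19
Initialize: num_found = 0
Entering loop: while y > 0:

After execution: num_found = 5
5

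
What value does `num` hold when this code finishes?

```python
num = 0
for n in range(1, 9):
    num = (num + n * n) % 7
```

Let's trace through this code step by step.

Initialize: num = 0
Entering loop: for n in range(1, 9):

After execution: num = 1
1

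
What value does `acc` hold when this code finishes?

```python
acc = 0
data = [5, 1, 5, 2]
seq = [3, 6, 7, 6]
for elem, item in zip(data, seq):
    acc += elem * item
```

Let's trace through this code step by step.

Initialize: acc = 0
Initialize: data = [5, 1, 5, 2]
Initialize: seq = [3, 6, 7, 6]
Entering loop: for elem, item in zip(data, seq):

After execution: acc = 68
68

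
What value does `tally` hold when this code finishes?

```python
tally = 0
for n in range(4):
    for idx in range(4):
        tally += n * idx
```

Let's trace through this code step by step.

Initialize: tally = 0
Entering loop: for n in range(4):

After execution: tally = 36
36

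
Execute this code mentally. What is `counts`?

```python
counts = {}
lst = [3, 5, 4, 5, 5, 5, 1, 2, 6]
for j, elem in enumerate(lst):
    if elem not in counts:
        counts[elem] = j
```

Let's trace through this code step by step.

Initialize: counts = {}
Initialize: lst = [3, 5, 4, 5, 5, 5, 1, 2, 6]
Entering loop: for j, elem in enumerate(lst):

After execution: counts = {3: 0, 5: 1, 4: 2, 1: 6, 2: 7, 6: 8}
{3: 0, 5: 1, 4: 2, 1: 6, 2: 7, 6: 8}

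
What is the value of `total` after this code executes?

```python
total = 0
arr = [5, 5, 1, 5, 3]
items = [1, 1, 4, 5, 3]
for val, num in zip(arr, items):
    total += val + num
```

Let's trace through this code step by step.

Initialize: total = 0
Initialize: arr = [5, 5, 1, 5, 3]
Initialize: items = [1, 1, 4, 5, 3]
Entering loop: for val, num in zip(arr, items):

After execution: total = 33
33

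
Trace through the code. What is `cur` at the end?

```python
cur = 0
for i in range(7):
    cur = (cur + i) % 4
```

Let's trace through this code step by step.

Initialize: cur = 0
Entering loop: for i in range(7):

After execution: cur = 1
1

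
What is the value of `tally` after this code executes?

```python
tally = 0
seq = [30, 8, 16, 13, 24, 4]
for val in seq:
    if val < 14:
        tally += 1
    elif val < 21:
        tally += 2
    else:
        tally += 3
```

Let's trace through this code step by step.

Initialize: tally = 0
Initialize: seq = [30, 8, 16, 13, 24, 4]
Entering loop: for val in seq:

After execution: tally = 11
11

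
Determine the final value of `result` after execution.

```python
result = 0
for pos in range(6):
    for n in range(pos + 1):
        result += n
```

Let's trace through this code step by step.

Initialize: result = 0
Entering loop: for pos in range(6):

After execution: result = 35
35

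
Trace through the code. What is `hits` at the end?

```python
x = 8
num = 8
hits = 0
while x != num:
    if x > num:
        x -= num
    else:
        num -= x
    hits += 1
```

Let's trace through this code step by step.

Initialize: x = 8
Initialize: num = 8
Initialize: hits = 0
Entering loop: while x != num:

After execution: hits = 0
0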